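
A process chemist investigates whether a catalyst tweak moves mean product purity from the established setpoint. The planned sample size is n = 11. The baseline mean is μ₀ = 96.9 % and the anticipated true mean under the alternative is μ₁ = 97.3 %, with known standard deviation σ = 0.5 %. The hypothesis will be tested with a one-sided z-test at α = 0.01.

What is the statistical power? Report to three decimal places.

Power ≈ 0.628

Standardized effect: d = |μ₁ − μ₀| / σ = |97.3 − 96.9| / 0.5 = 0.8000
Noncentrality parameter: δ = d·√n = 0.8000 × √11 = 2.6533
Critical value for a one-sided test at α = 0.01: z_α = 2.326.
Power = Φ(δ − 2.326) = Φ(0.327) = 0.6281.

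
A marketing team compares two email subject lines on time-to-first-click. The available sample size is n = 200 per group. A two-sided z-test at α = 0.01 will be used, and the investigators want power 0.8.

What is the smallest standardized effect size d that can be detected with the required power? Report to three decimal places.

d ≈ 0.342

Required noncentrality: δ = z_{0.005} + z_{0.20} = 2.576 + 0.842 = 3.417.
(Lower-tail contribution to power is negligible for δ > 0.)
δ = d·√(n/2) ⇒ d = δ/√(n/2) = 3.417/√(200/2) = 0.3417.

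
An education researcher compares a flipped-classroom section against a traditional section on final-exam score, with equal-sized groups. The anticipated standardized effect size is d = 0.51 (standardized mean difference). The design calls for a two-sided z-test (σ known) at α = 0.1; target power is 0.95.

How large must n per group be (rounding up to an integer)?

Set Φ(δ − 1.645) = 0.95; then δ − 1.645 = Φ⁻¹(0.95) = 1.645, giving δ = 3.290.
(For δ > 0 the lower-tail rejection region contributes negligibly to power, so the one-term inversion is standard.)
δ = d·√(n/2) ⇒ n = 2(δ/d)² = 2 × (3.290 / 0.51)² = 83.22.
Round up to the next whole unit.

n = 84 per group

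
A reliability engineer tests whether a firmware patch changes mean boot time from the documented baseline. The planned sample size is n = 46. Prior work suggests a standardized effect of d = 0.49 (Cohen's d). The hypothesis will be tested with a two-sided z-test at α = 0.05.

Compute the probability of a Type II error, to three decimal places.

Noncentrality parameter: δ = d·√n = 0.49 × √46 = 3.3233
Two-sided α = 0.05 → critical value z_{0.025} = 1.960.
Power = Φ(δ − 1.960) + Φ(−δ − 1.960) = Φ(1.363) + Φ(-5.283) = 0.9136 + 0.0000 = 0.9136.
Type II error: β = 1 − power = 1 − 0.9136 = 0.0864.

β ≈ 0.086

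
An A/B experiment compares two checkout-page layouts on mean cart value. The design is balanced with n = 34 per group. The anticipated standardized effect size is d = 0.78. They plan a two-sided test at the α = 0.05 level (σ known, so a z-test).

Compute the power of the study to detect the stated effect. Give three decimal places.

Noncentrality parameter: δ = d·√(n/2) = 0.78 × √(34/2) = 3.2160
Two-sided α = 0.05 → critical value z_{0.025} = 1.960.
Power = Φ(δ − 1.960) + Φ(−δ − 1.960) = Φ(1.256) + Φ(-5.176) = 0.8955 + 0.0000 = 0.8955.

Power ≈ 0.895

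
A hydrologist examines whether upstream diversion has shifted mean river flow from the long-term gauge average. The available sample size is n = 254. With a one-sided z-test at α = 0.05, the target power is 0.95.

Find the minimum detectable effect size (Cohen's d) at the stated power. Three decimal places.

d ≈ 0.206

Required noncentrality: δ = z_{0.05} + z_{0.05} = 1.645 + 1.645 = 3.290.
δ = d·√n ⇒ d = δ/√n = 3.290/√254 = 0.2064.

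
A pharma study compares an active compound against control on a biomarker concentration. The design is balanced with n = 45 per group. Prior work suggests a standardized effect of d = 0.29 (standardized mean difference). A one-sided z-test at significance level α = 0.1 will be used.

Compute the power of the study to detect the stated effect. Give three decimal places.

Noncentrality parameter: δ = d·√(n/2) = 0.29 × √(45/2) = 1.3756
Critical value for a one-sided test at α = 0.1: z_α = 1.282.
Power = P(Z > 1.282 − δ) = Φ(0.094) = 0.5375.

Power ≈ 0.537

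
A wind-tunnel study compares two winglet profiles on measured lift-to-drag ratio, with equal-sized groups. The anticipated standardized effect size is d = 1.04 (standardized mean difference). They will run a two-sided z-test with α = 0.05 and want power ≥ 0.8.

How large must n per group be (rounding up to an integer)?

n = 15 per group

Set Φ(δ − 1.960) = 0.8; then δ − 1.960 = Φ⁻¹(0.8) = 0.842, giving δ = 2.802.
(Ignoring the negligible lower-tail rejection probability gives the usual closed-form inversion.)
δ = d·√(n/2) ⇒ n = 2(δ/d)² = 2 × (2.802 / 1.04)² = 14.51.
Round up to the next whole unit.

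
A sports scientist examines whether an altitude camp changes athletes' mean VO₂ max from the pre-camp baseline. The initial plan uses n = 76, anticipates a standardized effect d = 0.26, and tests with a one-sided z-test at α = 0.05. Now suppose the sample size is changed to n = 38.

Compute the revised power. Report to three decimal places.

Power ≈ 0.483

With n = 38: δ = d·√n = 0.26 × √38 = 1.6027. Critical value z_{0.05} = 1.645.
Revised power = P(Z > 1.645 − δ) = Φ(-0.042) = 0.4832.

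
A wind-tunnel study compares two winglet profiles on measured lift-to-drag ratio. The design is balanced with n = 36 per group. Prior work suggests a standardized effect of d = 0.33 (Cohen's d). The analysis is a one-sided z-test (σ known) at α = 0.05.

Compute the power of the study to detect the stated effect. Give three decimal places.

Power ≈ 0.403

Noncentrality parameter: δ = d·√(n/2) = 0.33 × √(36/2) = 1.4001
Critical value for a one-sided test at α = 0.05: z_α = 1.645.
Power = P(Z > 1.645 − δ) = Φ(-0.245) = 0.4033.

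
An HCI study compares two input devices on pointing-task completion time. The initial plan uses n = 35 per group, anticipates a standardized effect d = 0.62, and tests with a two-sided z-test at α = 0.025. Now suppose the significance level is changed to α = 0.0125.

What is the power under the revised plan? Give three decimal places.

δ = d·√(n/2) = 0.62 × √(35/2) = 2.5936 (unchanged). New critical value: z_{0.0063} = 2.498.
Revised power = Φ(δ − 2.498) + Φ(−δ − 2.498) = Φ(0.096) + Φ(-5.091) = 0.5382 + 0.0000 = 0.5382.

Power ≈ 0.538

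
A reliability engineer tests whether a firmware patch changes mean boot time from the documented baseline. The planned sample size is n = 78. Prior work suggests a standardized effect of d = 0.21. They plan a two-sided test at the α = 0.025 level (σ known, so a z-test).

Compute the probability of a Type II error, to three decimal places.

β ≈ 0.651

Noncentrality parameter: δ = d·√n = 0.21 × √78 = 1.8547
Critical value for a two-sided test at α = 0.025: z_{α/2} = 2.241.
Power = Φ(δ − 2.241) + Φ(−δ − 2.241) = Φ(-0.387) + Φ(-4.096) = 0.3495 + 0.0000 = 0.3495.
Type II error: β = 1 − power = 1 − 0.3495 = 0.6505.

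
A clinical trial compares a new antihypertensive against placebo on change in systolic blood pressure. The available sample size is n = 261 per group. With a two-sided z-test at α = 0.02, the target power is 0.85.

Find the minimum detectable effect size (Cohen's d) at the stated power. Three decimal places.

Required noncentrality: δ = z_{0.01} + z_{0.15} = 2.326 + 1.036 = 3.363.
(The second rejection-region term Φ(−δ − z_{α/2}) is negligible and dropped.)
δ = d·√(n/2) ⇒ d = δ/√(n/2) = 3.363/√(261/2) = 0.2944.

d ≈ 0.294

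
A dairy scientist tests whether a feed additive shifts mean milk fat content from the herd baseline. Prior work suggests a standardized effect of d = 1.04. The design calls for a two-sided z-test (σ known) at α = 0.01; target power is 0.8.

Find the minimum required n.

n = 11

For power 0.8 need Φ(δ − z_{0.005}) = 0.8, so δ = z_{0.005} + z_{0.20} = 2.576 + 0.842 = 3.417.
(For δ > 0 the lower-tail rejection region contributes negligibly to power, so the one-term inversion is standard.)
δ = d·√n ⇒ n = (δ/d)² = (3.417 / 1.04)² = 10.80.
Round up to the next whole unit.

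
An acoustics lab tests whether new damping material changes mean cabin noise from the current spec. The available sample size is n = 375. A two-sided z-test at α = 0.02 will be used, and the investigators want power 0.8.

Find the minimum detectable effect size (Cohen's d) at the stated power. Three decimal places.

Need Φ(δ − 2.326) = 0.8, so δ = 2.326 + 0.842 = 3.168.
(Lower-tail contribution to power is negligible for δ > 0.)
δ = d·√n ⇒ d = δ/√n = 3.168/√375 = 0.1636.

d ≈ 0.164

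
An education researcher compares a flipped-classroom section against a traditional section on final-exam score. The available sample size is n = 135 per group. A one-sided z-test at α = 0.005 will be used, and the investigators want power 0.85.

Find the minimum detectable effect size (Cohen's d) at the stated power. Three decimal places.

Required noncentrality: δ = z_{0.005} + z_{0.15} = 2.576 + 1.036 = 3.612.
δ = d·√(n/2) ⇒ d = δ/√(n/2) = 3.612/√(135/2) = 0.4397.

d ≈ 0.440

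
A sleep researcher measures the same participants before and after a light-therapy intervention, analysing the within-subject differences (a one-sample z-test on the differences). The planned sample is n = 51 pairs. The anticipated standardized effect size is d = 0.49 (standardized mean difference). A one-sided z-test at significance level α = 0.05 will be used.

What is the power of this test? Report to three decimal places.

Noncentrality parameter: δ = d·√n = 0.49 × √51 = 3.4993
One-sided α = 0.05 → critical value z_{0.05} = 1.645.
Power = P(Z > 1.645 − δ) = Φ(1.854) = 0.9682.

Power ≈ 0.968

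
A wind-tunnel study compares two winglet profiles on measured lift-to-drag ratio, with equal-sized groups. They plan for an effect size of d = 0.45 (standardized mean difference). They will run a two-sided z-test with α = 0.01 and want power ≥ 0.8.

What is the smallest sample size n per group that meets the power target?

n = 116 per group

For power 0.8 need Φ(δ − z_{0.005}) = 0.8, so δ = z_{0.005} + z_{0.20} = 2.576 + 0.842 = 3.417.
(Ignoring the negligible lower-tail rejection probability gives the usual closed-form inversion.)
δ = d·√(n/2) ⇒ n = 2(δ/d)² = 2 × (3.417 / 0.45)² = 115.35.
Round up to the next whole unit.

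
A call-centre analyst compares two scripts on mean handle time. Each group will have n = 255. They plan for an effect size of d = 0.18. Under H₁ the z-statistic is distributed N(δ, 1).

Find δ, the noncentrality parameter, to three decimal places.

The noncentrality parameter scales effect size by the design's sample-size factor: δ = d·√(n/2) = 0.18 × √(255/2) = 2.0325

δ ≈ 2.032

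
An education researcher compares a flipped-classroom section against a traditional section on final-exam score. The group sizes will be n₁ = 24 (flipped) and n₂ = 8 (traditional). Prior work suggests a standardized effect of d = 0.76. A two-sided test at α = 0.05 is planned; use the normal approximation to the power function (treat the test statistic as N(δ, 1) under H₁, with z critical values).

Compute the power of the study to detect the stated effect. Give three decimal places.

Power ≈ 0.461

Noncentrality parameter: δ = d / √(1/n₁ + 1/n₂) = 0.76 / √(1/24 + 1/8) = 1.8616
Critical value for a two-sided test at α = 0.05: z_{α/2} = 1.960.
Power = Φ(δ − 1.960) + Φ(−δ − 1.960) = Φ(-0.098) + Φ(-3.822) = 0.4608 + 0.0001 = 0.4609.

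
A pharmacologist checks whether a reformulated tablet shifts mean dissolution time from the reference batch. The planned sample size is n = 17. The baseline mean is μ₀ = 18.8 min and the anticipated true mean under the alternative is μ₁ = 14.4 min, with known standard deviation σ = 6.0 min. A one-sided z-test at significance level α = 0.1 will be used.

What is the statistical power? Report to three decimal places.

Power ≈ 0.959

Standardized effect: d = |μ₁ − μ₀| / σ = |14.4 − 18.8| / 6.0 = 0.7333
Noncentrality parameter: δ = d·√n = 0.7333 × √17 = 3.0236
Critical value for a one-sided test at α = 0.1: z_α = 1.282.
Power = P(Z > 1.282 − δ) = Φ(1.742) = 0.9593.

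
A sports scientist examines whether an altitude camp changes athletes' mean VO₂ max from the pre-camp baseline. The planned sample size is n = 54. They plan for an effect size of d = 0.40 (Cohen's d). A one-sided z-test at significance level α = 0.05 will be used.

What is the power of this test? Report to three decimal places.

Noncentrality parameter: δ = d·√n = 0.40 × √54 = 2.9394
One-sided α = 0.05 → critical value z_{0.05} = 1.645.
Power = P(Z > 1.645 − δ) = Φ(1.295) = 0.9023.

Power ≈ 0.902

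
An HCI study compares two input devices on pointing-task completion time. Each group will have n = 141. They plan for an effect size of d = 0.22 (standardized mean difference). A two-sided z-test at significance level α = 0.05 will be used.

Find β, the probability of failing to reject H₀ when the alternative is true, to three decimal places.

β ≈ 0.545

Noncentrality parameter: δ = d·√(n/2) = 0.22 × √(141/2) = 1.8472
Two-sided α = 0.05 → critical value z_{0.025} = 1.960.
Power = Φ(δ − 1.960) + Φ(−δ − 1.960) = Φ(-0.113) + Φ(-3.807) = 0.4551 + 0.0001 = 0.4552.
Type II error: β = 1 − power = 1 − 0.4552 = 0.5448.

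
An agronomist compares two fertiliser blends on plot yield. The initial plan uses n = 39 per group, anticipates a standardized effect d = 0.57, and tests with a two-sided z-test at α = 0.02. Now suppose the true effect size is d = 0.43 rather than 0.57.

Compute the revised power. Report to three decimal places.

With d = 0.43: δ = d·√(n/2) = 0.43 × √(39/2) = 1.8988. Critical value z_{0.01} = 2.326.
Revised power = Φ(δ − 2.326) + Φ(−δ − 2.326) = Φ(-0.428) + Φ(-4.225) = 0.3345 + 0.0000 = 0.3345.

Power ≈ 0.335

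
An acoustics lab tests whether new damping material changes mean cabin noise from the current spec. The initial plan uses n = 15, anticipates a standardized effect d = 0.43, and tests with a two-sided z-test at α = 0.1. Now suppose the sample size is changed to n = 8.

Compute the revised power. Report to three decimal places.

Power ≈ 0.336

With n = 8: δ = d·√n = 0.43 × √8 = 1.2162. Critical value z_{0.05} = 1.645.
Revised power = Φ(δ − 1.645) + Φ(−δ − 1.645) = Φ(-0.429) + Φ(-2.861) = 0.3341 + 0.0021 = 0.3362.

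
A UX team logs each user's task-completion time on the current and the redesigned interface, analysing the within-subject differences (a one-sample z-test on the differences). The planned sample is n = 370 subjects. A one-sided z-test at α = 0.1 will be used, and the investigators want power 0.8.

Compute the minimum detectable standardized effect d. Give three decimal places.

d ≈ 0.110

Required noncentrality: δ = z_{0.1} + z_{0.20} = 1.282 + 0.842 = 2.123.
δ = d·√n ⇒ d = δ/√n = 2.123/√370 = 0.1104.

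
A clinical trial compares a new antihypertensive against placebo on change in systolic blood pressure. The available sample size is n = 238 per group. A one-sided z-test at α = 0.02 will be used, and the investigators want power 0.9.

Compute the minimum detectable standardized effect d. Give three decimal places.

d ≈ 0.306

Need Φ(δ − 2.054) = 0.9, so δ = 2.054 + 1.282 = 3.335.
δ = d·√(n/2) ⇒ d = δ/√(n/2) = 3.335/√(238/2) = 0.3057.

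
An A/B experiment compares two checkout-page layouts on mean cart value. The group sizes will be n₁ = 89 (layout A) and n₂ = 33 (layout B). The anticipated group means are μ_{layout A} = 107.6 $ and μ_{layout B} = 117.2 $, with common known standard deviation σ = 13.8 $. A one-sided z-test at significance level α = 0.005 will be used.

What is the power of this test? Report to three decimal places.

Standardized effect: d = |μ_{layout A} − μ_{layout B}| / σ = |107.6 − 117.2| / 13.8 = 0.6957
Noncentrality parameter: δ = d / √(1/n₁ + 1/n₂) = 0.6957 / √(1/89 + 1/33) = 3.4132
Critical value for a one-sided test at α = 0.005: z_α = 2.576.
Power = Φ(δ − 2.576) = Φ(0.837) = 0.7988.

Power ≈ 0.799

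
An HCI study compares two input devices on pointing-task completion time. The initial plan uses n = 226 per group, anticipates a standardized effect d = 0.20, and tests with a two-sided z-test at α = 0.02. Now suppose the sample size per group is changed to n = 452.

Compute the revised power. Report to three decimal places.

Power ≈ 0.752

With n = 452 per group: δ = d·√(n/2) = 0.20 × √(452/2) = 3.0067. Critical value z_{0.01} = 2.326.
Revised power = Φ(δ − 2.326) + Φ(−δ − 2.326) = Φ(0.680) + Φ(-5.333) = 0.7518 + 0.0000 = 0.7518.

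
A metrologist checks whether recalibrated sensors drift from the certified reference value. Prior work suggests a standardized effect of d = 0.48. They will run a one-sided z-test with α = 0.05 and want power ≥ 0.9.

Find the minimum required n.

Set Φ(δ − 1.645) = 0.9; then δ − 1.645 = Φ⁻¹(0.9) = 1.282, giving δ = 2.926.
δ = d·√n ⇒ n = (δ/d)² = (2.926 / 0.48)² = 37.17.
Rounding up, n = 38.

n = 38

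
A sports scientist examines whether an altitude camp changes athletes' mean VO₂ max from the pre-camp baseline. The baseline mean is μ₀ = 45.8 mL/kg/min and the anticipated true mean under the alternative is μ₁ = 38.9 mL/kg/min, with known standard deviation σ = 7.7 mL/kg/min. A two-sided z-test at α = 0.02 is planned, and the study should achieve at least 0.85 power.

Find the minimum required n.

Standardized effect: d = |μ₁ − μ₀| / σ = |38.9 − 45.8| / 7.7 = 0.8961
For power 0.85 need Φ(δ − z_{0.01}) = 0.85, so δ = z_{0.01} + z_{0.15} = 2.326 + 1.036 = 3.363.
(Ignoring the negligible lower-tail rejection probability gives the usual closed-form inversion.)
δ = d·√n ⇒ n = (δ/d)² = (3.363 / 0.8961)² = 14.08.
Round up to the next whole unit.

n = 15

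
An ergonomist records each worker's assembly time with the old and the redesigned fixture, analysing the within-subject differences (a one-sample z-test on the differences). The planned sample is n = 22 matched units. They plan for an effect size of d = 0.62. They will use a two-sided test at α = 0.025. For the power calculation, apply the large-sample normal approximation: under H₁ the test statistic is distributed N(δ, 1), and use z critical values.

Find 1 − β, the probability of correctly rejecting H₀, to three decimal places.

Noncentrality parameter: δ = d·√n = 0.62 × √22 = 2.9081
Two-sided α = 0.025 → critical value z_{0.0125} = 2.241.
Power = Φ(δ − 2.241) + Φ(−δ − 2.241) = Φ(0.667) + Φ(-5.149) = 0.7475 + 0.0000 = 0.7475.

Power ≈ 0.748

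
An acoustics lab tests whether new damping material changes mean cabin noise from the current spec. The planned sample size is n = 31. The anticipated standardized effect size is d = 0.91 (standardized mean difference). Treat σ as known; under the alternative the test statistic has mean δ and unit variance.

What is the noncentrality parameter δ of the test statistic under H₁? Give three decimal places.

The noncentrality parameter scales effect size by the design's sample-size factor: δ = d·√n = 0.91 × √31 = 5.0667

δ ≈ 5.067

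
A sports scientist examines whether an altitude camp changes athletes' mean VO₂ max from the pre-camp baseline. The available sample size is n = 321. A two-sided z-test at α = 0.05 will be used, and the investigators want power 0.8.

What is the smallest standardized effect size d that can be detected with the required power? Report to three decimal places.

d ≈ 0.156

Need Φ(δ − 1.960) = 0.8, so δ = 1.960 + 0.842 = 2.802.
(The second rejection-region term Φ(−δ − z_{α/2}) is negligible and dropped.)
δ = d·√n ⇒ d = δ/√n = 2.802/√321 = 0.1564.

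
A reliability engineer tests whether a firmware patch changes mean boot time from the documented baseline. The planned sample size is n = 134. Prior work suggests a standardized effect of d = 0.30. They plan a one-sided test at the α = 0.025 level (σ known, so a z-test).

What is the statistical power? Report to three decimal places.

Power ≈ 0.935

Noncentrality parameter: δ = d·√n = 0.30 × √134 = 3.4728
One-sided α = 0.025 → critical value z_{0.025} = 1.960.
Power = P(Z > 1.960 − δ) = Φ(1.513) = 0.9348.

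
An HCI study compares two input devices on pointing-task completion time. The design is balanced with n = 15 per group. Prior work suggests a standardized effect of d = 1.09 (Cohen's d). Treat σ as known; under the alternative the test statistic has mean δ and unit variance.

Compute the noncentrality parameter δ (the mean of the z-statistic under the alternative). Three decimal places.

δ = d·√(n/2) = 1.09 × √(15/2) = 2.9851

δ ≈ 2.985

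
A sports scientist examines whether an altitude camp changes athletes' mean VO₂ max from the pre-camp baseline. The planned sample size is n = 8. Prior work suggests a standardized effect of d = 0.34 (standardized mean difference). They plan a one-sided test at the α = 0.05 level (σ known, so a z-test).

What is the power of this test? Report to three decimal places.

Noncentrality parameter: δ = d·√n = 0.34 × √8 = 0.9617
One-sided α = 0.05 → critical value z_{0.05} = 1.645.
Power = P(Z > 1.645 − δ) = Φ(-0.683) = 0.2472.

Power ≈ 0.247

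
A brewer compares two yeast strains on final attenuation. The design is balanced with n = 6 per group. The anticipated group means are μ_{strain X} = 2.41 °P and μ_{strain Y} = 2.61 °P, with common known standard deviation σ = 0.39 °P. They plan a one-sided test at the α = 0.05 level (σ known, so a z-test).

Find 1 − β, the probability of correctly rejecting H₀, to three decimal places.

Power ≈ 0.225

Standardized effect: d = |μ_{strain X} − μ_{strain Y}| / σ = |2.41 − 2.61| / 0.39 = 0.5128
Noncentrality parameter: δ = d·√(n/2) = 0.5128 × √(6/2) = 0.8882
Critical value for a one-sided test at α = 0.05: z_α = 1.645.
Power = Φ(δ − 1.645) = Φ(-0.757) = 0.2246.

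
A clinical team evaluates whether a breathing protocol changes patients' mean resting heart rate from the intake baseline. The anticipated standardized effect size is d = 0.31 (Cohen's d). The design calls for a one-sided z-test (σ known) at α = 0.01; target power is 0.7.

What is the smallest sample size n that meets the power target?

n = 85

Set Φ(δ − 2.326) = 0.7; then δ − 2.326 = Φ⁻¹(0.7) = 0.524, giving δ = 2.851.
δ = d·√n ⇒ n = (δ/d)² = (2.851 / 0.31)² = 84.57.
Round up to the next whole unit.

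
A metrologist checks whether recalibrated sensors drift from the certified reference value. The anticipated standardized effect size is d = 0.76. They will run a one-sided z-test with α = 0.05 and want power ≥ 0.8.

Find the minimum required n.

n = 11

For power 0.8 need Φ(δ − z_{0.05}) = 0.8, so δ = z_{0.05} + z_{0.20} = 1.645 + 0.842 = 2.486.
δ = d·√n ⇒ n = (δ/d)² = (2.486 / 0.76)² = 10.70.
Rounding up, n = 11.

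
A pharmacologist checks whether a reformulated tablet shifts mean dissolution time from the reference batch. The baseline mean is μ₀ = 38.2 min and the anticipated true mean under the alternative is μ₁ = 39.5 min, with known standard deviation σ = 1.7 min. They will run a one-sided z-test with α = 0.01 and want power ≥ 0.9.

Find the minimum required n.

Standardized effect: d = |μ₁ − μ₀| / σ = |39.5 − 38.2| / 1.7 = 0.7647
For power 0.9 need Φ(δ − z_{0.01}) = 0.9, so δ = z_{0.01} + z_{0.10} = 2.326 + 1.282 = 3.608.
δ = d·√n ⇒ n = (δ/d)² = (3.608 / 0.7647)² = 22.26.
Rounding up, n = 23.

n = 23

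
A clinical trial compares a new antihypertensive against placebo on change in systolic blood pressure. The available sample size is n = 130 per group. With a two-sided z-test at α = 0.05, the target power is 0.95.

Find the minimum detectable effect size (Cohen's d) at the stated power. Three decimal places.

Need Φ(δ − 1.960) = 0.95, so δ = 1.960 + 1.645 = 3.605.
(Lower-tail contribution to power is negligible for δ > 0.)
δ = d·√(n/2) ⇒ d = δ/√(n/2) = 3.605/√(130/2) = 0.4471.

d ≈ 0.447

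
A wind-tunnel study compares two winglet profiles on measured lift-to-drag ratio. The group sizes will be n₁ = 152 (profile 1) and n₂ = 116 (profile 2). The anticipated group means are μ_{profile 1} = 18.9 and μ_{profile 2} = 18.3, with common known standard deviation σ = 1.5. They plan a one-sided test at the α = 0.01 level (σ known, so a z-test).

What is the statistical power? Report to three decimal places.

Power ≈ 0.821

Standardized effect: d = |μ_{profile 1} − μ_{profile 2}| / σ = |18.9 − 18.3| / 1.5 = 0.4000
Noncentrality parameter: δ = d / √(1/n₁ + 1/n₂) = 0.4000 / √(1/152 + 1/116) = 3.2445
One-sided α = 0.01 → critical value z_{0.01} = 2.326.
Power = P(Z > 2.326 − δ) = Φ(0.918) = 0.8207.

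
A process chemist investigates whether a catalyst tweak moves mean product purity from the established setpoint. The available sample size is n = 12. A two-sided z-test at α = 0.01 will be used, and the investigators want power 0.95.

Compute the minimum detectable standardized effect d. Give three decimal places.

d ≈ 1.218

Required noncentrality: δ = z_{0.005} + z_{0.05} = 2.576 + 1.645 = 4.221.
(Lower-tail contribution to power is negligible for δ > 0.)
δ = d·√n ⇒ d = δ/√n = 4.221/√12 = 1.2184.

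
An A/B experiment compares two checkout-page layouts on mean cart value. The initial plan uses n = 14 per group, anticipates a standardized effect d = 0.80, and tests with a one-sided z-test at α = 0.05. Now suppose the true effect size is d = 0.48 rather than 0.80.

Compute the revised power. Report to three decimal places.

Power ≈ 0.354

With d = 0.48: δ = d·√(n/2) = 0.48 × √(14/2) = 1.2700. Critical value z_{0.05} = 1.645.
Revised power = P(Z > 1.645 − δ) = Φ(-0.375) = 0.3539.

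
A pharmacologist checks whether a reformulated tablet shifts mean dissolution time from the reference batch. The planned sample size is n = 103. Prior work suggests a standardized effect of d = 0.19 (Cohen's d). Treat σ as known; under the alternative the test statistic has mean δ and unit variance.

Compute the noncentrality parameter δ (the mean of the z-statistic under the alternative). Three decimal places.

δ = d·√n = 0.19 × √103 = 1.9283

δ ≈ 1.928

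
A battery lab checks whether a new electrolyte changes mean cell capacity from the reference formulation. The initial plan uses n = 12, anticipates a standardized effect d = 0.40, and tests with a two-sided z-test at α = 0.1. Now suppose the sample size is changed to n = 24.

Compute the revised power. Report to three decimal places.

With n = 24: δ = d·√n = 0.40 × √24 = 1.9596. Critical value z_{0.05} = 1.645.
Revised power = Φ(δ − 1.645) + Φ(−δ − 1.645) = Φ(0.315) + Φ(-3.604) = 0.6235 + 0.0002 = 0.6237.

Power ≈ 0.624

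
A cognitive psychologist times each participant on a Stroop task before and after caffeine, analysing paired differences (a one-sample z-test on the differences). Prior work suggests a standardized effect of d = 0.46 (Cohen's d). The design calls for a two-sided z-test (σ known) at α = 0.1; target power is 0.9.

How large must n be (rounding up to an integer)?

n = 41

Set Φ(δ − 1.645) = 0.9; then δ − 1.645 = Φ⁻¹(0.9) = 1.282, giving δ = 2.926.
(Ignoring the negligible lower-tail rejection probability gives the usual closed-form inversion.)
δ = d·√n ⇒ n = (δ/d)² = (2.926 / 0.46)² = 40.47.
Round up to the next whole unit.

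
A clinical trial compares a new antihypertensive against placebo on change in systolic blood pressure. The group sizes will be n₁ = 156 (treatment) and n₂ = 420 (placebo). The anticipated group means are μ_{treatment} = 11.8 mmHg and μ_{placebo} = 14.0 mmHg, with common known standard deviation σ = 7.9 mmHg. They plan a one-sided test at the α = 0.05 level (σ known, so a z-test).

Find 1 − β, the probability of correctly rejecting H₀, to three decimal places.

Power ≈ 0.907

Standardized effect: d = |μ_{treatment} − μ_{placebo}| / σ = |11.8 − 14.0| / 7.9 = 0.2785
Noncentrality parameter: δ = d / √(1/n₁ + 1/n₂) = 0.2785 / √(1/156 + 1/420) = 2.9701
One-sided α = 0.05 → critical value z_{0.05} = 1.645.
Power = P(Z > 1.645 − δ) = Φ(1.325) = 0.9075.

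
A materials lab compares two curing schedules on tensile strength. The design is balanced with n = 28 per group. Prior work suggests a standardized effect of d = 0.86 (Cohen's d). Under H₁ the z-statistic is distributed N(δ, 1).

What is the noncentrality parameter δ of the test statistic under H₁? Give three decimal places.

The noncentrality parameter scales effect size by the design's sample-size factor: δ = d·√(n/2) = 0.86 × √(28/2) = 3.2178

δ ≈ 3.218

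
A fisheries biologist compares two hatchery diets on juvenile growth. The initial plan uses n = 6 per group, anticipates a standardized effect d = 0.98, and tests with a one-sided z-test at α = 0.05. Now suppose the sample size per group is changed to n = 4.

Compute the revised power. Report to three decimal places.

Power ≈ 0.398

With n = 4 per group: δ = d·√(n/2) = 0.98 × √(4/2) = 1.3859. Critical value z_{0.05} = 1.645.
Revised power = Φ(δ − 1.645) = Φ(-0.259) = 0.3978.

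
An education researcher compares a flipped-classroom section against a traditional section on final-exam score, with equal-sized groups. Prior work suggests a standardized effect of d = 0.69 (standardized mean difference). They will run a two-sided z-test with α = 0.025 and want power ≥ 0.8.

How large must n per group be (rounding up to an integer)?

Set Φ(δ − 2.241) = 0.8; then δ − 2.241 = Φ⁻¹(0.8) = 0.842, giving δ = 3.083.
(Ignoring the negligible lower-tail rejection probability gives the usual closed-form inversion.)
δ = d·√(n/2) ⇒ n = 2(δ/d)² = 2 × (3.083 / 0.69)² = 39.93.
Rounding up, n = 40 per group.

n = 40 per group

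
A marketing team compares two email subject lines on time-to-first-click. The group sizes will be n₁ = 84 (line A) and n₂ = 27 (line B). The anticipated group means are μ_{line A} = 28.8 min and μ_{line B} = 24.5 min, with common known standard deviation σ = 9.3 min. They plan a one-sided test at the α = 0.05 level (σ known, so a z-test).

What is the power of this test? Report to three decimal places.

Standardized effect: d = |μ_{line A} − μ_{line B}| / σ = |28.8 − 24.5| / 9.3 = 0.4624
Noncentrality parameter: δ = d / √(1/n₁ + 1/n₂) = 0.4624 / √(1/84 + 1/27) = 2.0900
One-sided α = 0.05 → critical value z_{0.05} = 1.645.
Power = P(Z > 1.645 − δ) = Φ(0.445) = 0.6719.

Power ≈ 0.672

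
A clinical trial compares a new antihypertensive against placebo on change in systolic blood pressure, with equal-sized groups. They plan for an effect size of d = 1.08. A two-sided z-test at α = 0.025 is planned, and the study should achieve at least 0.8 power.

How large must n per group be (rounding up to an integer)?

n = 17 per group

Set Φ(δ − 2.241) = 0.8; then δ − 2.241 = Φ⁻¹(0.8) = 0.842, giving δ = 3.083.
(Ignoring the negligible lower-tail rejection probability gives the usual closed-form inversion.)
δ = d·√(n/2) ⇒ n = 2(δ/d)² = 2 × (3.083 / 1.08)² = 16.30.
Round up to the next whole unit.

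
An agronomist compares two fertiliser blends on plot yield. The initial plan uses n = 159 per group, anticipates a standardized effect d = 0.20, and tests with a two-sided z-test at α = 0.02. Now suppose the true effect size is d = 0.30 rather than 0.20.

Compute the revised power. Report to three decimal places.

Power ≈ 0.636

With d = 0.30: δ = d·√(n/2) = 0.30 × √(159/2) = 2.6749. Critical value z_{0.01} = 2.326.
Revised power = Φ(δ − 2.326) + Φ(−δ − 2.326) = Φ(0.349) + Φ(-5.001) = 0.6363 + 0.0000 = 0.6363.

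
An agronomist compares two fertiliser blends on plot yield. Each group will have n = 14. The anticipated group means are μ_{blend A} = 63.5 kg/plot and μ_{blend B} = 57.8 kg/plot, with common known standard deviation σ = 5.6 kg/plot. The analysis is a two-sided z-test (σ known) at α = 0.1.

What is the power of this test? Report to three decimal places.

Standardized effect: d = |μ_{blend A} − μ_{blend B}| / σ = |63.5 − 57.8| / 5.6 = 1.0179
Noncentrality parameter: δ = d·√(n/2) = 1.0179 × √(14/2) = 2.6930
Two-sided α = 0.1 → critical value z_{0.05} = 1.645.
Power = Φ(δ − 1.645) + Φ(−δ − 1.645) = Φ(1.048) + Φ(-4.338) = 0.8527 + 0.0000 = 0.8527.

Power ≈ 0.853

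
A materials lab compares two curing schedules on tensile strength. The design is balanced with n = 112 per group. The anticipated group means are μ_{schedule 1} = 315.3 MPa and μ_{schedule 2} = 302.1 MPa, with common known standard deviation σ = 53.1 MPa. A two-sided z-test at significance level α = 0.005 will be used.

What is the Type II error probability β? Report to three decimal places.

Standardized effect: d = |μ_{schedule 1} − μ_{schedule 2}| / σ = |315.3 − 302.1| / 53.1 = 0.2486
Noncentrality parameter: δ = d·√(n/2) = 0.2486 × √(112/2) = 1.8603
Critical value for a two-sided test at α = 0.005: z_{α/2} = 2.807.
Power = Φ(δ − 2.807) + Φ(−δ − 2.807) = Φ(-0.947) + Φ(-4.667) = 0.1719 + 0.0000 = 0.1719.
Type II error: β = 1 − power = 1 − 0.1719 = 0.8281.

β ≈ 0.828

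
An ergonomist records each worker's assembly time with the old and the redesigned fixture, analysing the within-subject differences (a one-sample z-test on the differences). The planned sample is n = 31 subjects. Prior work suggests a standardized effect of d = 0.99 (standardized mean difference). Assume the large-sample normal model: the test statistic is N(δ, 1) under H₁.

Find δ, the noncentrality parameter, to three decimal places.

δ ≈ 5.512

The noncentrality parameter scales effect size by the design's sample-size factor: δ = d·√n = 0.99 × √31 = 5.5121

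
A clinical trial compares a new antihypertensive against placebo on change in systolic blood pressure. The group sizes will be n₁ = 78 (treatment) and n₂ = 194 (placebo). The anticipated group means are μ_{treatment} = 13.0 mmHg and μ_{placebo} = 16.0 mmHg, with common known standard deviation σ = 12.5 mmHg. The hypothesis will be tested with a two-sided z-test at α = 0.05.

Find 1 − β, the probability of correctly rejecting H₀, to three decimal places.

Standardized effect: d = |μ_{treatment} − μ_{placebo}| / σ = |13.0 − 16.0| / 12.5 = 0.2400
Noncentrality parameter: δ = d / √(1/n₁ + 1/n₂) = 0.2400 / √(1/78 + 1/194) = 1.7901
Critical value for a two-sided test at α = 0.05: z_{α/2} = 1.960.
Power = Φ(δ − 1.960) + Φ(−δ − 1.960) = Φ(-0.170) + Φ(-3.750) = 0.4326 + 0.0001 = 0.4326.

Power ≈ 0.433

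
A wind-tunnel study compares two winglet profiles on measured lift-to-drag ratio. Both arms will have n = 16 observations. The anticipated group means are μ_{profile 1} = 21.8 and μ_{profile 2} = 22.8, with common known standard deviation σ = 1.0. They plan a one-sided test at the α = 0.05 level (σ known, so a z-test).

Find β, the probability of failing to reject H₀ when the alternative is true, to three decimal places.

Standardized effect: d = |μ_{profile 1} − μ_{profile 2}| / σ = |21.8 − 22.8| / 1.0 = 1.0000
Noncentrality parameter: δ = d·√(n/2) = 1.0000 × √(16/2) = 2.8284
Critical value for a one-sided test at α = 0.05: z_α = 1.645.
Power = P(Z > 1.645 − δ) = Φ(1.184) = 0.8817.
Type II error: β = 1 − power = 1 − 0.8817 = 0.1183.

β ≈ 0.118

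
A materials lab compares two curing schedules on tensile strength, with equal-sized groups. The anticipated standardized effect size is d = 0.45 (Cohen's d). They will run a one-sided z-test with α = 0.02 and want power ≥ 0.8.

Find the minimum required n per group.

Set Φ(δ − 2.054) = 0.8; then δ − 2.054 = Φ⁻¹(0.8) = 0.842, giving δ = 2.895.
δ = d·√(n/2) ⇒ n = 2(δ/d)² = 2 × (2.895 / 0.45)² = 82.80.
Round up to the next whole unit.

n = 83 per group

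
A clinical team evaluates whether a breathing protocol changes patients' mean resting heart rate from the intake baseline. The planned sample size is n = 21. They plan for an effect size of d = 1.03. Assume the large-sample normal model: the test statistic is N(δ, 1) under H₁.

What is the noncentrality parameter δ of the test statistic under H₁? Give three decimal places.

The noncentrality parameter scales effect size by the design's sample-size factor: δ = d·√n = 1.03 × √21 = 4.7201

δ ≈ 4.720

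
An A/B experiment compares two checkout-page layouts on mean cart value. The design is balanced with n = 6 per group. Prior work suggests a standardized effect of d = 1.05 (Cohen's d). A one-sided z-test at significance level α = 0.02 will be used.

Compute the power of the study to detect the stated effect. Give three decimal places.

Noncentrality parameter: δ = d·√(n/2) = 1.05 × √(6/2) = 1.8187
One-sided α = 0.02 → critical value z_{0.02} = 2.054.
Power = Φ(δ − 2.054) = Φ(-0.235) = 0.4071.

Power ≈ 0.407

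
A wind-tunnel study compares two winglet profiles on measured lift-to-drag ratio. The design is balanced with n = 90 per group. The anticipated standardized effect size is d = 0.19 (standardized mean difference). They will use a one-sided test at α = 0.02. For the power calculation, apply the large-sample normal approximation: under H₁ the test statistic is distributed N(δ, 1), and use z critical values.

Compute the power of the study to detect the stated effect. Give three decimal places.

Noncentrality parameter: δ = d·√(n/2) = 0.19 × √(90/2) = 1.2746
One-sided α = 0.02 → critical value z_{0.02} = 2.054.
Power = Φ(δ − 2.054) = Φ(-0.779) = 0.2179.

Power ≈ 0.218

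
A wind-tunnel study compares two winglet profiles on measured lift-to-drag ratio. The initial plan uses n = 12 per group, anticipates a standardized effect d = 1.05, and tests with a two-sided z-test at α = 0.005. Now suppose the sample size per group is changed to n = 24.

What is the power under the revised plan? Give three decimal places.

Power ≈ 0.797

With n = 24 per group: δ = d·√(n/2) = 1.05 × √(24/2) = 3.6373. Critical value z_{0.0025} = 2.807.
Revised power = Φ(δ − 2.807) + Φ(−δ − 2.807) = Φ(0.830) + Φ(-6.444) = 0.7968 + 0.0000 = 0.7968.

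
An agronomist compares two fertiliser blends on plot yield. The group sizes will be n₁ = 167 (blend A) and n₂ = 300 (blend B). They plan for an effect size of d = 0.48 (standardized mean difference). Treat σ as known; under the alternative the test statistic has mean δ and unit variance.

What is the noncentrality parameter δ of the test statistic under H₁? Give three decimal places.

δ ≈ 4.972

δ = d / √(1/n₁ + 1/n₂) = 0.48 / √(1/167 + 1/300) = 4.9717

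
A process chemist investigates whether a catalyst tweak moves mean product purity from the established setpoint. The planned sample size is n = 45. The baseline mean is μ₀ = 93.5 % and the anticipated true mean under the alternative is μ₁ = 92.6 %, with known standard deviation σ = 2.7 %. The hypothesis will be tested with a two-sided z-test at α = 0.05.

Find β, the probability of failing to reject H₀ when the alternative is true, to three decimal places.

Standardized effect: d = |μ₁ − μ₀| / σ = |92.6 − 93.5| / 2.7 = 0.3333
Noncentrality parameter: δ = d·√n = 0.3333 × √45 = 2.2361
Critical value for a two-sided test at α = 0.05: z_{α/2} = 1.960.
Power = Φ(δ − 1.960) + Φ(−δ − 1.960) = Φ(0.276) + Φ(-4.196) = 0.6088 + 0.0000 = 0.6088.
Type II error: β = 1 − power = 1 − 0.6088 = 0.3912.

β ≈ 0.391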